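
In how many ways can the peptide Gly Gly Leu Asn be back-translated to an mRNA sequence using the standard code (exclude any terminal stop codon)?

192

Gly: 4 codons.
Gly: 4 codons.
Leu: 6 codons.
Asn: 2 codons.
4 × 4 × 6 × 2 = 192.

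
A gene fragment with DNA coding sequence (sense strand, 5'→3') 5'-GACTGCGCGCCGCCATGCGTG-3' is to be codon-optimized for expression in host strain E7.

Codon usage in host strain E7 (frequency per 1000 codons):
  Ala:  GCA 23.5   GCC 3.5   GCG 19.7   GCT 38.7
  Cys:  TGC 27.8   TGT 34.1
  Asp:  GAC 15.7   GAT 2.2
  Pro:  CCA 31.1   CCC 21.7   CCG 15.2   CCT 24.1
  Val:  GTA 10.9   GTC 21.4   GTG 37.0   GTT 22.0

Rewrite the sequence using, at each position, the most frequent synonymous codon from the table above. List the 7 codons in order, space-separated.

Codon 1 (Asp): best is GAC at 15.7.
Codon 2 (Cys): best is TGT at 34.1.
Codon 3 (Ala): best is GCT at 38.7.
Codon 4 (Pro): best is CCA at 31.1.
Codon 5 (Pro): best is CCA at 31.1.
Codon 6 (Cys): best is TGT at 34.1.
Codon 7 (Val): best is GTG at 37.0.

GAC TGT GCT CCA CCA TGT GTG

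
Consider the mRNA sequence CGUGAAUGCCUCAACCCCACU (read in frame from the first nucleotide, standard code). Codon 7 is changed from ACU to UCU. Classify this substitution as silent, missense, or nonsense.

missense

Position 19 falls in codon 7: ACU → Thr.
After the substitution the codon is UCU → Ser.
Thr ≠ Ser, so this is a missense mutation.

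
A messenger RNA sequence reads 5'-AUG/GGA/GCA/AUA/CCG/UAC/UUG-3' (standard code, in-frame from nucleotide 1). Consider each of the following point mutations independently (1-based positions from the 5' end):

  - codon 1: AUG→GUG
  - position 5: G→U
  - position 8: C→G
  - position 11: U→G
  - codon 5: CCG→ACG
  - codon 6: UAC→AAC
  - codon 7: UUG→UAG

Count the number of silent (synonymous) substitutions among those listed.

0

Codon 1: AUG (Met) → GUG (Val) — missense.
Codon 2: GGA (Gly) → GUA (Val) — missense.
Codon 3: GCA (Ala) → GGA (Gly) — missense.
Codon 4: AUA (Ile) → AGA (Arg) — missense.
Codon 5: CCG (Pro) → ACG (Thr) — missense.
Codon 6: UAC (Tyr) → AAC (Asn) — missense.
Codon 7: UUG (Leu) → UAG (Stop) — nonsense.
Synonymous: 0 of 7.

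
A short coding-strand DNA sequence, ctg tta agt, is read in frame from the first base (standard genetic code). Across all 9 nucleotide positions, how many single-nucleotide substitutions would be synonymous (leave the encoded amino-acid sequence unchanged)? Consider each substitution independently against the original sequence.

7

Codon 1 (CTG, Leu): 4 synonymous substitutions.
Codon 2 (TTA, Leu): 2 synonymous substitutions.
Codon 3 (AGT, Ser): 1 synonymous substitution.
Total: 4 + 2 + 1 = 7.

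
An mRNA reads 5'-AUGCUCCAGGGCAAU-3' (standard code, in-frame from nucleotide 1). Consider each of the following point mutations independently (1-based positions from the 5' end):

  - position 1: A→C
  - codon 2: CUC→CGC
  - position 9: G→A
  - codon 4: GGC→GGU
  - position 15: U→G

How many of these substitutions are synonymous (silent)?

Codon 1: AUG (Met) → CUG (Leu) — missense.
Codon 2: CUC (Leu) → CGC (Arg) — missense.
Codon 3: CAG (Gln) → CAA (Gln) — synonymous.
Codon 4: GGC (Gly) → GGU (Gly) — synonymous.
Codon 5: AAU (Asn) → AAG (Lys) — missense.
Synonymous: 2 of 5.

2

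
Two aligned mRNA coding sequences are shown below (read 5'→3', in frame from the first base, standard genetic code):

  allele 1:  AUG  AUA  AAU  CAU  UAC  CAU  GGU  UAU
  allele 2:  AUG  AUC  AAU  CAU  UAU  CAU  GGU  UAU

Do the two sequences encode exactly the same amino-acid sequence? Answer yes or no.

Codon 1: AUG Met / AUG Met — identical.
Codon 2: AUA Ile / AUC Ile — synonymous.
Codon 3: AAU Asn / AAU Asn — identical.
Codon 4: CAU His / CAU His — identical.
Codon 5: UAC Tyr / UAU Tyr — synonymous.
Codon 6: CAU His / CAU His — identical.
Codon 7: GGU Gly / GGU Gly — identical.
Codon 8: UAU Tyr / UAU Tyr — identical.
Nonsynonymous differences: 0 → same protein.

yes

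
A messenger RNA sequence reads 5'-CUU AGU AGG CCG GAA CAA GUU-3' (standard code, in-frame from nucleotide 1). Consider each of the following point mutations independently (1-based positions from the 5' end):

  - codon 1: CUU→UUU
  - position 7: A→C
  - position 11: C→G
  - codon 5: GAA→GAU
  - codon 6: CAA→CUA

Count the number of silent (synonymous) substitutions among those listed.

Codon 1: CUU (Leu) → UUU (Phe) — missense.
Codon 3: AGG (Arg) → CGG (Arg) — synonymous.
Codon 4: CCG (Pro) → CGG (Arg) — missense.
Codon 5: GAA (Glu) → GAU (Asp) — missense.
Codon 6: CAA (Gln) → CUA (Leu) — missense.
Synonymous: 1 of 5.

1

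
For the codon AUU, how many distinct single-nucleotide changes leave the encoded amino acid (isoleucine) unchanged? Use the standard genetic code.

Position 1: none → 0 synonymous.
Position 2: none → 0 synonymous.
Position 3: AUC, AUA → 2 synonymous.
Total: 0 + 0 + 2 = 2.

2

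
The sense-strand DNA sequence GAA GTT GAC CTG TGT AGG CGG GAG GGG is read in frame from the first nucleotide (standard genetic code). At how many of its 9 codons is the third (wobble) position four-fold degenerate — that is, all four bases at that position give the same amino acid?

Codon 1 GAA (Glu): third position 2-fold.
Codon 2 GTT (Val): third position 4-fold.
Codon 3 GAC (Asp): third position 2-fold.
Codon 4 CTG (Leu): third position 4-fold.
Codon 5 TGT (Cys): third position 2-fold.
Codon 6 AGG (Arg): third position 2-fold.
Codon 7 CGG (Arg): third position 4-fold.
Codon 8 GAG (Glu): third position 2-fold.
Codon 9 GGG (Gly): third position 4-fold.
Four-fold degenerate third positions: 4.

4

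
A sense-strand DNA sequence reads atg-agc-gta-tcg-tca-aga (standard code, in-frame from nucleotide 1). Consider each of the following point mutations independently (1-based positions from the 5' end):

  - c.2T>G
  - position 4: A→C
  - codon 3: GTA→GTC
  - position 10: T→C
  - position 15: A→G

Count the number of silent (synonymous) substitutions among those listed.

2

Codon 1: ATG (Met) → AGG (Arg) — missense.
Codon 2: AGC (Ser) → CGC (Arg) — missense.
Codon 3: GTA (Val) → GTC (Val) — synonymous.
Codon 4: TCG (Ser) → CCG (Pro) — missense.
Codon 5: TCA (Ser) → TCG (Ser) — synonymous.
Synonymous: 2 of 5.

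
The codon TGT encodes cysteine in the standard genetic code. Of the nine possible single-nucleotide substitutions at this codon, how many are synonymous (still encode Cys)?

Position 1: none → 0 synonymous.
Position 2: none → 0 synonymous.
Position 3: TGC → 1 synonymous.
Total: 0 + 0 + 1 = 1.

1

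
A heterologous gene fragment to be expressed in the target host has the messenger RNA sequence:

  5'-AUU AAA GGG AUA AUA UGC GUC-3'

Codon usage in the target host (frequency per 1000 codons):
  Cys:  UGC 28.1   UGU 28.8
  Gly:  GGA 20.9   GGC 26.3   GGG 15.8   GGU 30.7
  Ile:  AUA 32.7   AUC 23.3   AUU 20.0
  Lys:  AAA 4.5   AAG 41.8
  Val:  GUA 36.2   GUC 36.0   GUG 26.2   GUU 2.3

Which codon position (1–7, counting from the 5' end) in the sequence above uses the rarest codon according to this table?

2

Codon 1 AUU (Ile): 20.0 per 1000.
Codon 2 AAA (Lys): 4.5 per 1000.
Codon 3 GGG (Gly): 15.8 per 1000.
Codon 4 AUA (Ile): 32.7 per 1000.
Codon 5 AUA (Ile): 32.7 per 1000.
Codon 6 UGC (Cys): 28.1 per 1000.
Codon 7 GUC (Val): 36.0 per 1000.
Lowest frequency is 4.5 at codon 2.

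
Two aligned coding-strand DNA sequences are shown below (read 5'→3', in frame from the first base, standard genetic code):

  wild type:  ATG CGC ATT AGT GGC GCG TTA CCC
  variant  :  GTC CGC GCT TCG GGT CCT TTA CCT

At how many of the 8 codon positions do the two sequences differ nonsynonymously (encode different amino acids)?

Codon 1: ATG Met / GTC Val — nonsynonymous.
Codon 2: CGC Arg / CGC Arg — identical.
Codon 3: ATT Ile / GCT Ala — nonsynonymous.
Codon 4: AGT Ser / TCG Ser — synonymous.
Codon 5: GGC Gly / GGT Gly — synonymous.
Codon 6: GCG Ala / CCT Pro — nonsynonymous.
Codon 7: TTA Leu / TTA Leu — identical.
Codon 8: CCC Pro / CCT Pro — synonymous.
Nonsynonymous differences: 3.

3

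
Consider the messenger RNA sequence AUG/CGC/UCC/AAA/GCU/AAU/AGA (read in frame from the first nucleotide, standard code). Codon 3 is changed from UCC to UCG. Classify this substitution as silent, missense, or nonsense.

Position 9 falls in codon 3: UCC → Ser.
After the substitution the codon is UCG → Ser.
Both encode Ser, so the change is synonymous.

silent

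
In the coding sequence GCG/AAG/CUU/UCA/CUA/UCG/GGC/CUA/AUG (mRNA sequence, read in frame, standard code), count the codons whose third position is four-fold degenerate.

Codon 1 GCG (Ala): third position 4-fold.
Codon 2 AAG (Lys): third position 2-fold.
Codon 3 CUU (Leu): third position 4-fold.
Codon 4 UCA (Ser): third position 4-fold.
Codon 5 CUA (Leu): third position 4-fold.
Codon 6 UCG (Ser): third position 4-fold.
Codon 7 GGC (Gly): third position 4-fold.
Codon 8 CUA (Leu): third position 4-fold.
Codon 9 AUG (Met): third position 1-fold.
Four-fold degenerate third positions: 7.

7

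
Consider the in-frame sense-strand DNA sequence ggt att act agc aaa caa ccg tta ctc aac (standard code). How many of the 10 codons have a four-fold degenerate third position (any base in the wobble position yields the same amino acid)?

Codon 1 GGT (Gly): third position 4-fold.
Codon 2 ATT (Ile): third position 3-fold.
Codon 3 ACT (Thr): third position 4-fold.
Codon 4 AGC (Ser): third position 2-fold.
Codon 5 AAA (Lys): third position 2-fold.
Codon 6 CAA (Gln): third position 2-fold.
Codon 7 CCG (Pro): third position 4-fold.
Codon 8 TTA (Leu): third position 2-fold.
Codon 9 CTC (Leu): third position 4-fold.
Codon 10 AAC (Asn): third position 2-fold.
Four-fold degenerate third positions: 4.

4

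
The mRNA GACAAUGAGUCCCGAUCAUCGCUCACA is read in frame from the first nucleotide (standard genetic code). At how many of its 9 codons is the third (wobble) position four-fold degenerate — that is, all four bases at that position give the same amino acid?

6

Codon 1 GAC (Asp): third position 2-fold.
Codon 2 AAU (Asn): third position 2-fold.
Codon 3 GAG (Glu): third position 2-fold.
Codon 4 UCC (Ser): third position 4-fold.
Codon 5 CGA (Arg): third position 4-fold.
Codon 6 UCA (Ser): third position 4-fold.
Codon 7 UCG (Ser): third position 4-fold.
Codon 8 CUC (Leu): third position 4-fold.
Codon 9 ACA (Thr): third position 4-fold.
Four-fold degenerate third positions: 6.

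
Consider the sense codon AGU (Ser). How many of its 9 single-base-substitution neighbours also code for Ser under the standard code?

Position 1: none → 0 synonymous.
Position 2: none → 0 synonymous.
Position 3: AGC → 1 synonymous.
Total: 0 + 0 + 1 = 1.

1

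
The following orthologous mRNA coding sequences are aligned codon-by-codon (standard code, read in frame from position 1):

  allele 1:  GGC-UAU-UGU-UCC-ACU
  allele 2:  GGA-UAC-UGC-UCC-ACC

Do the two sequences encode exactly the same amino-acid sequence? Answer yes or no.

Codon 1: GGC Gly / GGA Gly — synonymous.
Codon 2: UAU Tyr / UAC Tyr — synonymous.
Codon 3: UGU Cys / UGC Cys — synonymous.
Codon 4: UCC Ser / UCC Ser — identical.
Codon 5: ACU Thr / ACC Thr — synonymous.
Nonsynonymous differences: 0 → same protein.

yes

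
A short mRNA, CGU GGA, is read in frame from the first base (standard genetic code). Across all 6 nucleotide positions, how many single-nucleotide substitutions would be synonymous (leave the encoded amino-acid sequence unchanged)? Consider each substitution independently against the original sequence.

6

Codon 1 (CGU, Arg): 3 synonymous substitutions.
Codon 2 (GGA, Gly): 3 synonymous substitutions.
Total: 3 + 3 = 6.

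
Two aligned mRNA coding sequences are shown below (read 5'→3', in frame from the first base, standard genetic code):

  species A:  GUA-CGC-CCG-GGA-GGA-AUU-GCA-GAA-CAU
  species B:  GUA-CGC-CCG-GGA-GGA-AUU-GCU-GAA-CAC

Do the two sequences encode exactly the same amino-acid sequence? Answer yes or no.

Codon 1: GUA Val / GUA Val — identical.
Codon 2: CGC Arg / CGC Arg — identical.
Codon 3: CCG Pro / CCG Pro — identical.
Codon 4: GGA Gly / GGA Gly — identical.
Codon 5: GGA Gly / GGA Gly — identical.
Codon 6: AUU Ile / AUU Ile — identical.
Codon 7: GCA Ala / GCU Ala — synonymous.
Codon 8: GAA Glu / GAA Glu — identical.
Codon 9: CAU His / CAC His — synonymous.
Nonsynonymous differences: 0 → same protein.

yes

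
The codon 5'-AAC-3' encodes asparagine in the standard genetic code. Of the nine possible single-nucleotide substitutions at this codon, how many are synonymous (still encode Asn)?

Position 1: none → 0 synonymous.
Position 2: none → 0 synonymous.
Position 3: AAT → 1 synonymous.
Total: 0 + 0 + 1 = 1.

1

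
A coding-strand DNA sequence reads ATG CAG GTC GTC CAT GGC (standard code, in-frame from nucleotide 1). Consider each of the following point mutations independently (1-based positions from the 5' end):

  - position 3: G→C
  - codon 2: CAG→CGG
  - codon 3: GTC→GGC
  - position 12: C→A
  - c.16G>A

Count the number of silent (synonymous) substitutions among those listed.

Codon 1: ATG (Met) → ATC (Ile) — missense.
Codon 2: CAG (Gln) → CGG (Arg) — missense.
Codon 3: GTC (Val) → GGC (Gly) — missense.
Codon 4: GTC (Val) → GTA (Val) — synonymous.
Codon 6: GGC (Gly) → AGC (Ser) — missense.
Synonymous: 1 of 5.

1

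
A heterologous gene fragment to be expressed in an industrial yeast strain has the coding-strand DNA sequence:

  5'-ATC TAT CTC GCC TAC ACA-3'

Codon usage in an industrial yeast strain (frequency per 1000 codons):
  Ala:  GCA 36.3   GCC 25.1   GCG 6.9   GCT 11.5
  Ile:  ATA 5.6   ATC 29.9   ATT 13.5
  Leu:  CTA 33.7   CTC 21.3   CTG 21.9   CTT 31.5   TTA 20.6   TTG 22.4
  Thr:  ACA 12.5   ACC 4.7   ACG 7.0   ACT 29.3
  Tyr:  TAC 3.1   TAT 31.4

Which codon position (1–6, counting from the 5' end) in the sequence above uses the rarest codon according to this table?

Codon 1 ATC (Ile): 29.9 per 1000.
Codon 2 TAT (Tyr): 31.4 per 1000.
Codon 3 CTC (Leu): 21.3 per 1000.
Codon 4 GCC (Ala): 25.1 per 1000.
Codon 5 TAC (Tyr): 3.1 per 1000.
Codon 6 ACA (Thr): 12.5 per 1000.
Lowest frequency is 3.1 at codon 5.

5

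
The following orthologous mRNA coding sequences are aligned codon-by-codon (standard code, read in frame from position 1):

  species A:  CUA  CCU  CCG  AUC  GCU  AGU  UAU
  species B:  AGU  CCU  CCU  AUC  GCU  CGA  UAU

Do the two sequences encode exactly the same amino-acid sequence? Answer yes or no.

no

Codon 1: CUA Leu / AGU Ser — nonsynonymous.
Codon 2: CCU Pro / CCU Pro — identical.
Codon 3: CCG Pro / CCU Pro — synonymous.
Codon 4: AUC Ile / AUC Ile — identical.
Codon 5: GCU Ala / GCU Ala — identical.
Codon 6: AGU Ser / CGA Arg — nonsynonymous.
Codon 7: UAU Tyr / UAU Tyr — identical.
Nonsynonymous differences: 2 → different protein.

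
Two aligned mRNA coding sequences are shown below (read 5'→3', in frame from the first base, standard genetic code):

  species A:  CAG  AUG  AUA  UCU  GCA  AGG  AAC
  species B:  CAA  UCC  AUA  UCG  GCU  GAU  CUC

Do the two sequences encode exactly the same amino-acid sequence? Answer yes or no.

no

Codon 1: CAG Gln / CAA Gln — synonymous.
Codon 2: AUG Met / UCC Ser — nonsynonymous.
Codon 3: AUA Ile / AUA Ile — identical.
Codon 4: UCU Ser / UCG Ser — synonymous.
Codon 5: GCA Ala / GCU Ala — synonymous.
Codon 6: AGG Arg / GAU Asp — nonsynonymous.
Codon 7: AAC Asn / CUC Leu — nonsynonymous.
Nonsynonymous differences: 3 → different protein.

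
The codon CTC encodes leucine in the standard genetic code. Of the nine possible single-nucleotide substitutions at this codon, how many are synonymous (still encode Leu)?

3

Position 1: none → 0 synonymous.
Position 2: none → 0 synonymous.
Position 3: CTT, CTA, CTG → 3 synonymous.
Total: 0 + 0 + 3 = 3.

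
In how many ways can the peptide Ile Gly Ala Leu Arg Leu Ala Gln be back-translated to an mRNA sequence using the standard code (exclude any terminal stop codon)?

Ile: 3 codons.
Gly: 4 codons.
Ala: 4 codons.
Leu: 6 codons.
Arg: 6 codons.
Leu: 6 codons.
Ala: 4 codons.
Gln: 2 codons.
3 × 4 × 4 × 6 × 6 × 6 × 4 × 2 = 82944.

82944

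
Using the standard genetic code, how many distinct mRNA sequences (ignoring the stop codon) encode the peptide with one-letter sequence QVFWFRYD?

Gln: 2 codons.
Val: 4 codons.
Phe: 2 codons.
Trp: 1 codon.
Phe: 2 codons.
Arg: 6 codons.
Tyr: 2 codons.
Asp: 2 codons.
2 × 4 × 2 × 1 × 2 × 6 × 2 × 2 = 768.

768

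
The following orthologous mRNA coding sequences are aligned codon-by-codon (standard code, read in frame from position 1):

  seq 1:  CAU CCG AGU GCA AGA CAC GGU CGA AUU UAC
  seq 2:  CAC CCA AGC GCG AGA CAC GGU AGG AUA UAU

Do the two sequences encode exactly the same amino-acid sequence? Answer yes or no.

Codon 1: CAU His / CAC His — synonymous.
Codon 2: CCG Pro / CCA Pro — synonymous.
Codon 3: AGU Ser / AGC Ser — synonymous.
Codon 4: GCA Ala / GCG Ala — synonymous.
Codon 5: AGA Arg / AGA Arg — identical.
Codon 6: CAC His / CAC His — identical.
Codon 7: GGU Gly / GGU Gly — identical.
Codon 8: CGA Arg / AGG Arg — synonymous.
Codon 9: AUU Ile / AUA Ile — synonymous.
Codon 10: UAC Tyr / UAU Tyr — synonymous.
Nonsynonymous differences: 0 → same protein.

yes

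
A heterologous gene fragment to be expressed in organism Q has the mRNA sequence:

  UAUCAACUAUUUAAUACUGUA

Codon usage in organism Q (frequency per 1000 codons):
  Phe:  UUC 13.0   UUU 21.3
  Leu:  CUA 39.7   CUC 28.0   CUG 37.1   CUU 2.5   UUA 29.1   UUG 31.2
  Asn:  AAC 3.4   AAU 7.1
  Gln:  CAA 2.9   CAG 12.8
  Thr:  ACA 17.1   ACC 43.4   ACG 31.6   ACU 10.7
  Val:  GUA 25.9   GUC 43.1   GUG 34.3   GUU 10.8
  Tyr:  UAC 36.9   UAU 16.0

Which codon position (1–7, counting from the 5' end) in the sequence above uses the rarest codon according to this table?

2

Codon 1 UAU (Tyr): 16.0 per 1000.
Codon 2 CAA (Gln): 2.9 per 1000.
Codon 3 CUA (Leu): 39.7 per 1000.
Codon 4 UUU (Phe): 21.3 per 1000.
Codon 5 AAU (Asn): 7.1 per 1000.
Codon 6 ACU (Thr): 10.7 per 1000.
Codon 7 GUA (Val): 25.9 per 1000.
Lowest frequency is 2.9 at codon 2.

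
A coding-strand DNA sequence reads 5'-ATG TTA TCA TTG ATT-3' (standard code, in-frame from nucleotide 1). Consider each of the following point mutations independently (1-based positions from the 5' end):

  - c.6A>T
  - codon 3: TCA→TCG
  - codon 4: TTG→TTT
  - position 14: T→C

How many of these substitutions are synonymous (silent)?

Codon 2: TTA (Leu) → TTT (Phe) — missense.
Codon 3: TCA (Ser) → TCG (Ser) — synonymous.
Codon 4: TTG (Leu) → TTT (Phe) — missense.
Codon 5: ATT (Ile) → ACT (Thr) — missense.
Synonymous: 1 of 4.

1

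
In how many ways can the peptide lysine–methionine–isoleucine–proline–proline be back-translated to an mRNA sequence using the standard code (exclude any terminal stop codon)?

96

Lys: 2 codons.
Met: 1 codon.
Ile: 3 codons.
Pro: 4 codons.
Pro: 4 codons.
2 × 1 × 3 × 4 × 4 = 96.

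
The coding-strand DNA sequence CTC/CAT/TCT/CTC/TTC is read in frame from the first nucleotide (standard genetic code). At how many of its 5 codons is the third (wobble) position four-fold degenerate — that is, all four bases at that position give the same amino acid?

Codon 1 CTC (Leu): third position 4-fold.
Codon 2 CAT (His): third position 2-fold.
Codon 3 TCT (Ser): third position 4-fold.
Codon 4 CTC (Leu): third position 4-fold.
Codon 5 TTC (Phe): third position 2-fold.
Four-fold degenerate third positions: 3.

3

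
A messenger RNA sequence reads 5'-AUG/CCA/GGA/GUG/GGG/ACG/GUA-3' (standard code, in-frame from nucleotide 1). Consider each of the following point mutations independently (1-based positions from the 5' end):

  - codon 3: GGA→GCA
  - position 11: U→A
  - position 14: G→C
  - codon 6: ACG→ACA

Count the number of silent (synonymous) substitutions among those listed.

1

Codon 3: GGA (Gly) → GCA (Ala) — missense.
Codon 4: GUG (Val) → GAG (Glu) — missense.
Codon 5: GGG (Gly) → GCG (Ala) — missense.
Codon 6: ACG (Thr) → ACA (Thr) — synonymous.
Synonymous: 1 of 4.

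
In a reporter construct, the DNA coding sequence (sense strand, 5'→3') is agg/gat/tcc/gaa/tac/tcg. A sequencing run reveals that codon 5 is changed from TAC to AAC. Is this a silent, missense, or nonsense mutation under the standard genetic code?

Position 13 falls in codon 5: TAC → Tyr.
After the substitution the codon is AAC → Asn.
Tyr ≠ Asn, so this is a missense mutation.

missense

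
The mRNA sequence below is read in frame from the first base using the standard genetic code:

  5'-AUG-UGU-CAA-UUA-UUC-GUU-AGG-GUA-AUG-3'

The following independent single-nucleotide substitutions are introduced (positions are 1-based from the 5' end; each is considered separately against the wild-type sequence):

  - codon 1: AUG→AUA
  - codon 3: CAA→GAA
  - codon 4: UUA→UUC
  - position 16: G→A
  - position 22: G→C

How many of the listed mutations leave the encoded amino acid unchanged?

Codon 1: AUG (Met) → AUA (Ile) — missense.
Codon 3: CAA (Gln) → GAA (Glu) — missense.
Codon 4: UUA (Leu) → UUC (Phe) — missense.
Codon 6: GUU (Val) → AUU (Ile) — missense.
Codon 8: GUA (Val) → CUA (Leu) — missense.
Synonymous: 0 of 5.

0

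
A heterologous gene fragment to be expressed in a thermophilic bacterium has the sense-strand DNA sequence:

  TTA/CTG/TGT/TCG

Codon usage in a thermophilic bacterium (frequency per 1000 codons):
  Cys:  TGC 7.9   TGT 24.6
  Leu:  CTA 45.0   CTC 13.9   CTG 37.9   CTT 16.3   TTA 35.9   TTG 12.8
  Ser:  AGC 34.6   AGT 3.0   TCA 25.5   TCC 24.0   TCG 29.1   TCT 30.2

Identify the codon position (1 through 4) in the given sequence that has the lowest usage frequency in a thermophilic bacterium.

Codon 1 TTA (Leu): 35.9 per 1000.
Codon 2 CTG (Leu): 37.9 per 1000.
Codon 3 TGT (Cys): 24.6 per 1000.
Codon 4 TCG (Ser): 29.1 per 1000.
Lowest frequency is 24.6 at codon 3.

3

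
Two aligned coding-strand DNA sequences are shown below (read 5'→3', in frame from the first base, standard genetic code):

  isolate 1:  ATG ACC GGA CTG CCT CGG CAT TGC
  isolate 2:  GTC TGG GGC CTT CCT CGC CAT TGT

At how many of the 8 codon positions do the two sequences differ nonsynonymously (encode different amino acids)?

Codon 1: ATG Met / GTC Val — nonsynonymous.
Codon 2: ACC Thr / TGG Trp — nonsynonymous.
Codon 3: GGA Gly / GGC Gly — synonymous.
Codon 4: CTG Leu / CTT Leu — synonymous.
Codon 5: CCT Pro / CCT Pro — identical.
Codon 6: CGG Arg / CGC Arg — synonymous.
Codon 7: CAT His / CAT His — identical.
Codon 8: TGC Cys / TGT Cys — synonymous.
Nonsynonymous differences: 2.

2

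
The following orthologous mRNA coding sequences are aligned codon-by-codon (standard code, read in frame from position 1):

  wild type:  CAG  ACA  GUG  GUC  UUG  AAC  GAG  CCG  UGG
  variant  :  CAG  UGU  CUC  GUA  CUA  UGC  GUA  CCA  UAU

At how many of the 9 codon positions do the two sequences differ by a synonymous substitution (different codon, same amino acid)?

3

Codon 1: CAG Gln / CAG Gln — identical.
Codon 2: ACA Thr / UGU Cys — nonsynonymous.
Codon 3: GUG Val / CUC Leu — nonsynonymous.
Codon 4: GUC Val / GUA Val — synonymous.
Codon 5: UUG Leu / CUA Leu — synonymous.
Codon 6: AAC Asn / UGC Cys — nonsynonymous.
Codon 7: GAG Glu / GUA Val — nonsynonymous.
Codon 8: CCG Pro / CCA Pro — synonymous.
Codon 9: UGG Trp / UAU Tyr — nonsynonymous.
Synonymous differences: 3.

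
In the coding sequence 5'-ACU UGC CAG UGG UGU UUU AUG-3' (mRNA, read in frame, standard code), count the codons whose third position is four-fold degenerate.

1

Codon 1 ACU (Thr): third position 4-fold.
Codon 2 UGC (Cys): third position 2-fold.
Codon 3 CAG (Gln): third position 2-fold.
Codon 4 UGG (Trp): third position 1-fold.
Codon 5 UGU (Cys): third position 2-fold.
Codon 6 UUU (Phe): third position 2-fold.
Codon 7 AUG (Met): third position 1-fold.
Four-fold degenerate third positions: 1.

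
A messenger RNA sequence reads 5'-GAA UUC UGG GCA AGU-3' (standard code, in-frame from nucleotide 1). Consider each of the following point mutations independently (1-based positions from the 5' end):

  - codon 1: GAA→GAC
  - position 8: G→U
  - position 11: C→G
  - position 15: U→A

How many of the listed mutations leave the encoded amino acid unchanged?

0

Codon 1: GAA (Glu) → GAC (Asp) — missense.
Codon 3: UGG (Trp) → UUG (Leu) — missense.
Codon 4: GCA (Ala) → GGA (Gly) — missense.
Codon 5: AGU (Ser) → AGA (Arg) — missense.
Synonymous: 0 of 4.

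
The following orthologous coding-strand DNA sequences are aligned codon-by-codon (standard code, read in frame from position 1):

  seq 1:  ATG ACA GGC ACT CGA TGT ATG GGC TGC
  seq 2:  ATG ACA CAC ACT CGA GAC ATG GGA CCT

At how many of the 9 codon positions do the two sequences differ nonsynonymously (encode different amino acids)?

3

Codon 1: ATG Met / ATG Met — identical.
Codon 2: ACA Thr / ACA Thr — identical.
Codon 3: GGC Gly / CAC His — nonsynonymous.
Codon 4: ACT Thr / ACT Thr — identical.
Codon 5: CGA Arg / CGA Arg — identical.
Codon 6: TGT Cys / GAC Asp — nonsynonymous.
Codon 7: ATG Met / ATG Met — identical.
Codon 8: GGC Gly / GGA Gly — synonymous.
Codon 9: TGC Cys / CCT Pro — nonsynonymous.
Nonsynonymous differences: 3.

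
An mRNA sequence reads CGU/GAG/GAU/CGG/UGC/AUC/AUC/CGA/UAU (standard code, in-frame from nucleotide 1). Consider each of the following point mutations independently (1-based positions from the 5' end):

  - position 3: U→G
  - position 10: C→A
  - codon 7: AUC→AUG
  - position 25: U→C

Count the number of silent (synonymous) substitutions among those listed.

Codon 1: CGU (Arg) → CGG (Arg) — synonymous.
Codon 4: CGG (Arg) → AGG (Arg) — synonymous.
Codon 7: AUC (Ile) → AUG (Met) — missense.
Codon 9: UAU (Tyr) → CAU (His) — missense.
Synonymous: 2 of 4.

2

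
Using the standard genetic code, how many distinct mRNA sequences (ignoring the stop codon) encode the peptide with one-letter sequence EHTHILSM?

Glu: 2 codons.
His: 2 codons.
Thr: 4 codons.
His: 2 codons.
Ile: 3 codons.
Leu: 6 codons.
Ser: 6 codons.
Met: 1 codon.
2 × 2 × 4 × 2 × 3 × 6 × 6 × 1 = 3456.

3456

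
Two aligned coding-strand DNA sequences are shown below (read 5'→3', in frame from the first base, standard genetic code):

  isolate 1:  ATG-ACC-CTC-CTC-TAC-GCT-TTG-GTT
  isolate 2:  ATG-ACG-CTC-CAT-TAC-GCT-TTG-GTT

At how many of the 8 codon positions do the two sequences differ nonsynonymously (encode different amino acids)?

Codon 1: ATG Met / ATG Met — identical.
Codon 2: ACC Thr / ACG Thr — synonymous.
Codon 3: CTC Leu / CTC Leu — identical.
Codon 4: CTC Leu / CAT His — nonsynonymous.
Codon 5: TAC Tyr / TAC Tyr — identical.
Codon 6: GCT Ala / GCT Ala — identical.
Codon 7: TTG Leu / TTG Leu — identical.
Codon 8: GTT Val / GTT Val — identical.
Nonsynonymous differences: 1.

1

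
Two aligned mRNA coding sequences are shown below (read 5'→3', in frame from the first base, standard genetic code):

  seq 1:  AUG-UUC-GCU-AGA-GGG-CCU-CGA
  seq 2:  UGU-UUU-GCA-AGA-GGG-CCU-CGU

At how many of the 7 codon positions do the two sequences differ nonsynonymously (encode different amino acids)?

1

Codon 1: AUG Met / UGU Cys — nonsynonymous.
Codon 2: UUC Phe / UUU Phe — synonymous.
Codon 3: GCU Ala / GCA Ala — synonymous.
Codon 4: AGA Arg / AGA Arg — identical.
Codon 5: GGG Gly / GGG Gly — identical.
Codon 6: CCU Pro / CCU Pro — identical.
Codon 7: CGA Arg / CGU Arg — synonymous.
Nonsynonymous differences: 1.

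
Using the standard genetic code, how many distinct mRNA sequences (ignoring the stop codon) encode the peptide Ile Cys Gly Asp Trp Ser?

Ile: 3 codons.
Cys: 2 codons.
Gly: 4 codons.
Asp: 2 codons.
Trp: 1 codon.
Ser: 6 codons.
3 × 2 × 4 × 2 × 1 × 6 = 288.

288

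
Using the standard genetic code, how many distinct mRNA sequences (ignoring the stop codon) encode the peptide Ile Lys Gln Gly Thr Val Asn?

Ile: 3 codons.
Lys: 2 codons.
Gln: 2 codons.
Gly: 4 codons.
Thr: 4 codons.
Val: 4 codons.
Asn: 2 codons.
3 × 2 × 2 × 4 × 4 × 4 × 2 = 1536.

1536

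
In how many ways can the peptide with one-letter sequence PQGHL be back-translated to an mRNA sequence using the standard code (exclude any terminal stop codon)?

384

Pro: 4 codons.
Gln: 2 codons.
Gly: 4 codons.
His: 2 codons.
Leu: 6 codons.
4 × 2 × 4 × 2 × 6 = 384.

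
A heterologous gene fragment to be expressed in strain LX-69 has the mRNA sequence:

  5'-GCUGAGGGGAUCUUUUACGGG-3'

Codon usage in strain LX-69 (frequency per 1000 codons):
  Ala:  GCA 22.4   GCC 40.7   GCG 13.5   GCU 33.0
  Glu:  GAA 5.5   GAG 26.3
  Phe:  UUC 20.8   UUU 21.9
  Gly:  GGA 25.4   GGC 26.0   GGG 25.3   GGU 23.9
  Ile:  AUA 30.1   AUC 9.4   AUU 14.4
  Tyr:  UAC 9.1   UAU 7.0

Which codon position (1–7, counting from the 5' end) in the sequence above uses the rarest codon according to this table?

6

Codon 1 GCU (Ala): 33.0 per 1000.
Codon 2 GAG (Glu): 26.3 per 1000.
Codon 3 GGG (Gly): 25.3 per 1000.
Codon 4 AUC (Ile): 9.4 per 1000.
Codon 5 UUU (Phe): 21.9 per 1000.
Codon 6 UAC (Tyr): 9.1 per 1000.
Codon 7 GGG (Gly): 25.3 per 1000.
Lowest frequency is 9.1 at codon 6.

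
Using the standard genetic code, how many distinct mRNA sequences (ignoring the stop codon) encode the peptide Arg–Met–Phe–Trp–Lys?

24

Arg: 6 codons.
Met: 1 codon.
Phe: 2 codons.
Trp: 1 codon.
Lys: 2 codons.
6 × 1 × 2 × 1 × 2 = 24.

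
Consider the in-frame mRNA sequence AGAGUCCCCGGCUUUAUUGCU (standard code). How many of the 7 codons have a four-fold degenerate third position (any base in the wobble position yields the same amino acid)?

4

Codon 1 AGA (Arg): third position 2-fold.
Codon 2 GUC (Val): third position 4-fold.
Codon 3 CCC (Pro): third position 4-fold.
Codon 4 GGC (Gly): third position 4-fold.
Codon 5 UUU (Phe): third position 2-fold.
Codon 6 AUU (Ile): third position 3-fold.
Codon 7 GCU (Ala): third position 4-fold.
Four-fold degenerate third positions: 4.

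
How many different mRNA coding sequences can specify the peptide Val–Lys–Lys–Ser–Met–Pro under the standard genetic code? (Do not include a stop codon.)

384

Val: 4 codons.
Lys: 2 codons.
Lys: 2 codons.
Ser: 6 codons.
Met: 1 codon.
Pro: 4 codons.
4 × 2 × 2 × 6 × 1 × 4 = 384.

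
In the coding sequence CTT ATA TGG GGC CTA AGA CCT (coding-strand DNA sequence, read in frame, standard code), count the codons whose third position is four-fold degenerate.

4

Codon 1 CTT (Leu): third position 4-fold.
Codon 2 ATA (Ile): third position 3-fold.
Codon 3 TGG (Trp): third position 1-fold.
Codon 4 GGC (Gly): third position 4-fold.
Codon 5 CTA (Leu): third position 4-fold.
Codon 6 AGA (Arg): third position 2-fold.
Codon 7 CCT (Pro): third position 4-fold.
Four-fold degenerate third positions: 4.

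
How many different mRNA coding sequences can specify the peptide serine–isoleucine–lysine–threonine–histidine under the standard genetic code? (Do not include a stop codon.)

Ser: 6 codons.
Ile: 3 codons.
Lys: 2 codons.
Thr: 4 codons.
His: 2 codons.
6 × 3 × 2 × 4 × 2 = 288.

288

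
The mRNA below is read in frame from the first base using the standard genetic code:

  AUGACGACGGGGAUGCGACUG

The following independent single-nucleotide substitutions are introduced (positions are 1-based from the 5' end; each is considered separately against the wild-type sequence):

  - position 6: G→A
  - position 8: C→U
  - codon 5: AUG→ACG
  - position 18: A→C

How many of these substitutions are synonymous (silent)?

2

Codon 2: ACG (Thr) → ACA (Thr) — synonymous.
Codon 3: ACG (Thr) → AUG (Met) — missense.
Codon 5: AUG (Met) → ACG (Thr) — missense.
Codon 6: CGA (Arg) → CGC (Arg) — synonymous.
Synonymous: 2 of 4.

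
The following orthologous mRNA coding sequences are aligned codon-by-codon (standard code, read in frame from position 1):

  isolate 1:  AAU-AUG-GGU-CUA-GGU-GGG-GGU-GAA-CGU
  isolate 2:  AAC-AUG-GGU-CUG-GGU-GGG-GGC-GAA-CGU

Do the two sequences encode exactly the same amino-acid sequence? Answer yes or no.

Codon 1: AAU Asn / AAC Asn — synonymous.
Codon 2: AUG Met / AUG Met — identical.
Codon 3: GGU Gly / GGU Gly — identical.
Codon 4: CUA Leu / CUG Leu — synonymous.
Codon 5: GGU Gly / GGU Gly — identical.
Codon 6: GGG Gly / GGG Gly — identical.
Codon 7: GGU Gly / GGC Gly — synonymous.
Codon 8: GAA Glu / GAA Glu — identical.
Codon 9: CGU Arg / CGU Arg — identical.
Nonsynonymous differences: 0 → same protein.

yes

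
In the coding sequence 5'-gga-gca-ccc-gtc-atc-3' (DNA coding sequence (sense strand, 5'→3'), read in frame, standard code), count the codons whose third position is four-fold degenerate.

4

Codon 1 GGA (Gly): third position 4-fold.
Codon 2 GCA (Ala): third position 4-fold.
Codon 3 CCC (Pro): third position 4-fold.
Codon 4 GTC (Val): third position 4-fold.
Codon 5 ATC (Ile): third position 3-fold.
Four-fold degenerate third positions: 4.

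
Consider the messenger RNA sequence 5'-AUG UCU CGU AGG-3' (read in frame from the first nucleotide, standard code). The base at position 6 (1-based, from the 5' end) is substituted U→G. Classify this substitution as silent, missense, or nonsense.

silent

Position 6 falls in codon 2: UCU → Ser.
After the substitution the codon is UCG → Ser.
Both encode Ser, so the change is synonymous.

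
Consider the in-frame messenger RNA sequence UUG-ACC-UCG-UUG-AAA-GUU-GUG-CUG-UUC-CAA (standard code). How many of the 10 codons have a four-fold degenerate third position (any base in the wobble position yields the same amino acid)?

Codon 1 UUG (Leu): third position 2-fold.
Codon 2 ACC (Thr): third position 4-fold.
Codon 3 UCG (Ser): third position 4-fold.
Codon 4 UUG (Leu): third position 2-fold.
Codon 5 AAA (Lys): third position 2-fold.
Codon 6 GUU (Val): third position 4-fold.
Codon 7 GUG (Val): third position 4-fold.
Codon 8 CUG (Leu): third position 4-fold.
Codon 9 UUC (Phe): third position 2-fold.
Codon 10 CAA (Gln): third position 2-fold.
Four-fold degenerate third positions: 5.

5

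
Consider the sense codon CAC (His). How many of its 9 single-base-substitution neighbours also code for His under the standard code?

1

Position 1: none → 0 synonymous.
Position 2: none → 0 synonymous.
Position 3: CAU → 1 synonymous.
Total: 0 + 0 + 1 = 1.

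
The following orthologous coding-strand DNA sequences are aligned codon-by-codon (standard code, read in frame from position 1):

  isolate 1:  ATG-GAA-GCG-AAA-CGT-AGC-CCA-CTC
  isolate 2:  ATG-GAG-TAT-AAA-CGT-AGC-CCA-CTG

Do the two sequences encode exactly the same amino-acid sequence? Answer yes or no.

Codon 1: ATG Met / ATG Met — identical.
Codon 2: GAA Glu / GAG Glu — synonymous.
Codon 3: GCG Ala / TAT Tyr — nonsynonymous.
Codon 4: AAA Lys / AAA Lys — identical.
Codon 5: CGT Arg / CGT Arg — identical.
Codon 6: AGC Ser / AGC Ser — identical.
Codon 7: CCA Pro / CCA Pro — identical.
Codon 8: CTC Leu / CTG Leu — synonymous.
Nonsynonymous differences: 1 → different protein.

no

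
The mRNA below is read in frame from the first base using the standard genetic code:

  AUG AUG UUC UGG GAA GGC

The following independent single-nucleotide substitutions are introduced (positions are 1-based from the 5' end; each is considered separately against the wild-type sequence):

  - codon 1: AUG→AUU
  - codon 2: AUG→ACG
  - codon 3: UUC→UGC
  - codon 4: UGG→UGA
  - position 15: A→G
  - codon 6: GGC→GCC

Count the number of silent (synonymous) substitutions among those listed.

1

Codon 1: AUG (Met) → AUU (Ile) — missense.
Codon 2: AUG (Met) → ACG (Thr) — missense.
Codon 3: UUC (Phe) → UGC (Cys) — missense.
Codon 4: UGG (Trp) → UGA (Stop) — nonsense.
Codon 5: GAA (Glu) → GAG (Glu) — synonymous.
Codon 6: GGC (Gly) → GCC (Ala) — missense.
Synonymous: 1 of 6.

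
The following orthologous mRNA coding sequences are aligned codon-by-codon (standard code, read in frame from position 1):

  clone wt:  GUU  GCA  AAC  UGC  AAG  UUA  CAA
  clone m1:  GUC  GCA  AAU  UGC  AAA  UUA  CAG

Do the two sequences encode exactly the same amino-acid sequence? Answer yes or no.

yes

Codon 1: GUU Val / GUC Val — synonymous.
Codon 2: GCA Ala / GCA Ala — identical.
Codon 3: AAC Asn / AAU Asn — synonymous.
Codon 4: UGC Cys / UGC Cys — identical.
Codon 5: AAG Lys / AAA Lys — synonymous.
Codon 6: UUA Leu / UUA Leu — identical.
Codon 7: CAA Gln / CAG Gln — synonymous.
Nonsynonymous differences: 0 → same protein.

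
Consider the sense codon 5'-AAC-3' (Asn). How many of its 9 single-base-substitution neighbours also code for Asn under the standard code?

Position 1: none → 0 synonymous.
Position 2: none → 0 synonymous.
Position 3: AAT → 1 synonymous.
Total: 0 + 0 + 1 = 1.

1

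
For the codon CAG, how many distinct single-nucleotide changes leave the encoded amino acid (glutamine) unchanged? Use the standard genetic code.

1

Position 1: none → 0 synonymous.
Position 2: none → 0 synonymous.
Position 3: CAA → 1 synonymous.
Total: 0 + 0 + 1 = 1.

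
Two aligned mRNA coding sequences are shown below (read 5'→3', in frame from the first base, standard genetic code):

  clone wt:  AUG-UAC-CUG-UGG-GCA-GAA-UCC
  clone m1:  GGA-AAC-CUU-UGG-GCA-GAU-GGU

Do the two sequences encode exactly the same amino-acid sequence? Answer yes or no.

no

Codon 1: AUG Met / GGA Gly — nonsynonymous.
Codon 2: UAC Tyr / AAC Asn — nonsynonymous.
Codon 3: CUG Leu / CUU Leu — synonymous.
Codon 4: UGG Trp / UGG Trp — identical.
Codon 5: GCA Ala / GCA Ala — identical.
Codon 6: GAA Glu / GAU Asp — nonsynonymous.
Codon 7: UCC Ser / GGU Gly — nonsynonymous.
Nonsynonymous differences: 4 → different protein.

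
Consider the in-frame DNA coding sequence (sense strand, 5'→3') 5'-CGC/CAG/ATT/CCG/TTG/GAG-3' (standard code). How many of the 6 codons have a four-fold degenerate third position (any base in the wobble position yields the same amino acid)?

Codon 1 CGC (Arg): third position 4-fold.
Codon 2 CAG (Gln): third position 2-fold.
Codon 3 ATT (Ile): third position 3-fold.
Codon 4 CCG (Pro): third position 4-fold.
Codon 5 TTG (Leu): third position 2-fold.
Codon 6 GAG (Glu): third position 2-fold.
Four-fold degenerate third positions: 2.

2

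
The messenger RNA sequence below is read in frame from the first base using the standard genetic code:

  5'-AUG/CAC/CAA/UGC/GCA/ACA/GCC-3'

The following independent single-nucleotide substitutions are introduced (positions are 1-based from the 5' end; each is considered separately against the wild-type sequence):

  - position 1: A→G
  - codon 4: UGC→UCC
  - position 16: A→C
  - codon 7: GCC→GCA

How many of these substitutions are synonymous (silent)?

1

Codon 1: AUG (Met) → GUG (Val) — missense.
Codon 4: UGC (Cys) → UCC (Ser) — missense.
Codon 6: ACA (Thr) → CCA (Pro) — missense.
Codon 7: GCC (Ala) → GCA (Ala) — synonymous.
Synonymous: 1 of 4.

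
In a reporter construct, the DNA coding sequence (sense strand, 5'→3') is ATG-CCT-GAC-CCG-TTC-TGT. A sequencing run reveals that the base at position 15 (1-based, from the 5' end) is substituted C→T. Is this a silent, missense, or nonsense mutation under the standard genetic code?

silent

Position 15 falls in codon 5: TTC → Phe.
After the substitution the codon is TTT → Phe.
Both encode Phe, so the change is synonymous.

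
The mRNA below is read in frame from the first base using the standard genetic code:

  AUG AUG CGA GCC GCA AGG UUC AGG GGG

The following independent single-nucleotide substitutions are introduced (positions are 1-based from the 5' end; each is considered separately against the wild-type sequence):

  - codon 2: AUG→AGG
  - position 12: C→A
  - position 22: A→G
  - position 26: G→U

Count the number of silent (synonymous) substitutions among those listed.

1

Codon 2: AUG (Met) → AGG (Arg) — missense.
Codon 4: GCC (Ala) → GCA (Ala) — synonymous.
Codon 8: AGG (Arg) → GGG (Gly) — missense.
Codon 9: GGG (Gly) → GUG (Val) — missense.
Synonymous: 1 of 4.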